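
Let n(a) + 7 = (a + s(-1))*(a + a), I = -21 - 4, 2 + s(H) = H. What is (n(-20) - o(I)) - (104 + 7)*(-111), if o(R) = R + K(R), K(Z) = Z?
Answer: 13284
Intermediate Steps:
s(H) = -2 + H
I = -25
n(a) = -7 + 2*a*(-3 + a) (n(a) = -7 + (a + (-2 - 1))*(a + a) = -7 + (a - 3)*(2*a) = -7 + (-3 + a)*(2*a) = -7 + 2*a*(-3 + a))
o(R) = 2*R (o(R) = R + R = 2*R)
(n(-20) - o(I)) - (104 + 7)*(-111) = ((-7 - 6*(-20) + 2*(-20)**2) - 2*(-25)) - (104 + 7)*(-111) = ((-7 + 120 + 2*400) - 1*(-50)) - 111*(-111) = ((-7 + 120 + 800) + 50) - 1*(-12321) = (913 + 50) + 12321 = 963 + 12321 = 13284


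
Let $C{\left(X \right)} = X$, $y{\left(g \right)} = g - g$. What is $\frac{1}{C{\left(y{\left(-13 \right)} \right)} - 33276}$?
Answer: $- \frac{1}{33276} \approx -3.0052 \cdot 10^{-5}$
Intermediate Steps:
$y{\left(g \right)} = 0$
$\frac{1}{C{\left(y{\left(-13 \right)} \right)} - 33276} = \frac{1}{0 - 33276} = \frac{1}{-33276} = - \frac{1}{33276}$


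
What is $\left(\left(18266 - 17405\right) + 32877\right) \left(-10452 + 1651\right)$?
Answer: $-296928138$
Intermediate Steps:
$\left(\left(18266 - 17405\right) + 32877\right) \left(-10452 + 1651\right) = \left(\left(18266 - 17405\right) + 32877\right) \left(-8801\right) = \left(861 + 32877\right) \left(-8801\right) = 33738 \left(-8801\right) = -296928138$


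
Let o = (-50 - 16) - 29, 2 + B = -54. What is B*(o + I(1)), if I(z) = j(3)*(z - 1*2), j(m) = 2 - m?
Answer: 5264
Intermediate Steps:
B = -56 (B = -2 - 54 = -56)
o = -95 (o = -66 - 29 = -95)
I(z) = 2 - z (I(z) = (2 - 1*3)*(z - 1*2) = (2 - 3)*(z - 2) = -(-2 + z) = 2 - z)
B*(o + I(1)) = -56*(-95 + (2 - 1*1)) = -56*(-95 + (2 - 1)) = -56*(-95 + 1) = -56*(-94) = 5264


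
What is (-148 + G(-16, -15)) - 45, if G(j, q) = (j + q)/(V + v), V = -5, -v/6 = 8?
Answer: -10198/53 ≈ -192.42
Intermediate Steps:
v = -48 (v = -6*8 = -48)
G(j, q) = -j/53 - q/53 (G(j, q) = (j + q)/(-5 - 48) = (j + q)/(-53) = (j + q)*(-1/53) = -j/53 - q/53)
(-148 + G(-16, -15)) - 45 = (-148 + (-1/53*(-16) - 1/53*(-15))) - 45 = (-148 + (16/53 + 15/53)) - 45 = (-148 + 31/53) - 45 = -7813/53 - 45 = -10198/53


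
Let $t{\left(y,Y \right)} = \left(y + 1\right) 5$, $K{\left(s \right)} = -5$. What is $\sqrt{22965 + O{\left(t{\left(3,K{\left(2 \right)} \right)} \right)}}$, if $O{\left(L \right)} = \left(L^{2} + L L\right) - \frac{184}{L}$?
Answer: $\frac{17 \sqrt{2055}}{5} \approx 154.13$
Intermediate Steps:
$t{\left(y,Y \right)} = 5 + 5 y$ ($t{\left(y,Y \right)} = \left(1 + y\right) 5 = 5 + 5 y$)
$O{\left(L \right)} = - \frac{184}{L} + 2 L^{2}$ ($O{\left(L \right)} = \left(L^{2} + L^{2}\right) - \frac{184}{L} = 2 L^{2} - \frac{184}{L} = - \frac{184}{L} + 2 L^{2}$)
$\sqrt{22965 + O{\left(t{\left(3,K{\left(2 \right)} \right)} \right)}} = \sqrt{22965 + \frac{2 \left(-92 + \left(5 + 5 \cdot 3\right)^{3}\right)}{5 + 5 \cdot 3}} = \sqrt{22965 + \frac{2 \left(-92 + \left(5 + 15\right)^{3}\right)}{5 + 15}} = \sqrt{22965 + \frac{2 \left(-92 + 20^{3}\right)}{20}} = \sqrt{22965 + 2 \cdot \frac{1}{20} \left(-92 + 8000\right)} = \sqrt{22965 + 2 \cdot \frac{1}{20} \cdot 7908} = \sqrt{22965 + \frac{3954}{5}} = \sqrt{\frac{118779}{5}} = \frac{17 \sqrt{2055}}{5}$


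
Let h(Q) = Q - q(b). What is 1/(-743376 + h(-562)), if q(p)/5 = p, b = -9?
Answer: -1/743893 ≈ -1.3443e-6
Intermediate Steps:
q(p) = 5*p
h(Q) = 45 + Q (h(Q) = Q - 5*(-9) = Q - 1*(-45) = Q + 45 = 45 + Q)
1/(-743376 + h(-562)) = 1/(-743376 + (45 - 562)) = 1/(-743376 - 517) = 1/(-743893) = -1/743893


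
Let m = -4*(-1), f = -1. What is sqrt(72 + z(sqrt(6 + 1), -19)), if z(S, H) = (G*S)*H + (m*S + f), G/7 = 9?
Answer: sqrt(71 - 1193*sqrt(7)) ≈ 55.546*I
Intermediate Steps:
G = 63 (G = 7*9 = 63)
m = 4
z(S, H) = -1 + 4*S + 63*H*S (z(S, H) = (63*S)*H + (4*S - 1) = 63*H*S + (-1 + 4*S) = -1 + 4*S + 63*H*S)
sqrt(72 + z(sqrt(6 + 1), -19)) = sqrt(72 + (-1 + 4*sqrt(6 + 1) + 63*(-19)*sqrt(6 + 1))) = sqrt(72 + (-1 + 4*sqrt(7) + 63*(-19)*sqrt(7))) = sqrt(72 + (-1 + 4*sqrt(7) - 1197*sqrt(7))) = sqrt(72 + (-1 - 1193*sqrt(7))) = sqrt(71 - 1193*sqrt(7))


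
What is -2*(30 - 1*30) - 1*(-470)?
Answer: 470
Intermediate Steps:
-2*(30 - 1*30) - 1*(-470) = -2*(30 - 30) + 470 = -2*0 + 470 = 0 + 470 = 470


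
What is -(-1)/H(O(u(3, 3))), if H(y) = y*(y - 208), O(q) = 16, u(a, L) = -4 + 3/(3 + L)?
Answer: -1/3072 ≈ -0.00032552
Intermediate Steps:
H(y) = y*(-208 + y)
-(-1)/H(O(u(3, 3))) = -(-1)/(16*(-208 + 16)) = -(-1)/(16*(-192)) = -(-1)/(-3072) = -(-1)*(-1)/3072 = -1*1/3072 = -1/3072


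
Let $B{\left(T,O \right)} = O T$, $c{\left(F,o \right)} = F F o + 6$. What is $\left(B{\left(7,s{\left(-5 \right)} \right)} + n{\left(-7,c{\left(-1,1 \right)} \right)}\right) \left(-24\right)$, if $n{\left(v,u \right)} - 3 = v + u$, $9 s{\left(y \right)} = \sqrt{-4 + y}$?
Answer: $-72 - 56 i \approx -72.0 - 56.0 i$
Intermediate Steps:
$s{\left(y \right)} = \frac{\sqrt{-4 + y}}{9}$
$c{\left(F,o \right)} = 6 + o F^{2}$ ($c{\left(F,o \right)} = F^{2} o + 6 = o F^{2} + 6 = 6 + o F^{2}$)
$n{\left(v,u \right)} = 3 + u + v$ ($n{\left(v,u \right)} = 3 + \left(v + u\right) = 3 + \left(u + v\right) = 3 + u + v$)
$\left(B{\left(7,s{\left(-5 \right)} \right)} + n{\left(-7,c{\left(-1,1 \right)} \right)}\right) \left(-24\right) = \left(\frac{\sqrt{-4 - 5}}{9} \cdot 7 + \left(3 + \left(6 + 1 \left(-1\right)^{2}\right) - 7\right)\right) \left(-24\right) = \left(\frac{\sqrt{-9}}{9} \cdot 7 + \left(3 + \left(6 + 1 \cdot 1\right) - 7\right)\right) \left(-24\right) = \left(\frac{3 i}{9} \cdot 7 + \left(3 + \left(6 + 1\right) - 7\right)\right) \left(-24\right) = \left(\frac{i}{3} \cdot 7 + \left(3 + 7 - 7\right)\right) \left(-24\right) = \left(\frac{7 i}{3} + 3\right) \left(-24\right) = \left(3 + \frac{7 i}{3}\right) \left(-24\right) = -72 - 56 i$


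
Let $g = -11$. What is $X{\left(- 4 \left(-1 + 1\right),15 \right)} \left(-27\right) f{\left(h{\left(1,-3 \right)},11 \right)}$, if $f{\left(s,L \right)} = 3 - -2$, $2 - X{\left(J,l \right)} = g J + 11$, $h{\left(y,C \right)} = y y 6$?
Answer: $1215$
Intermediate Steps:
$h{\left(y,C \right)} = 6 y^{2}$ ($h{\left(y,C \right)} = y^{2} \cdot 6 = 6 y^{2}$)
$X{\left(J,l \right)} = -9 + 11 J$ ($X{\left(J,l \right)} = 2 - \left(- 11 J + 11\right) = 2 - \left(11 - 11 J\right) = 2 + \left(-11 + 11 J\right) = -9 + 11 J$)
$f{\left(s,L \right)} = 5$ ($f{\left(s,L \right)} = 3 + 2 = 5$)
$X{\left(- 4 \left(-1 + 1\right),15 \right)} \left(-27\right) f{\left(h{\left(1,-3 \right)},11 \right)} = \left(-9 + 11 \left(- 4 \left(-1 + 1\right)\right)\right) \left(-27\right) 5 = \left(-9 + 11 \left(\left(-4\right) 0\right)\right) \left(-27\right) 5 = \left(-9 + 11 \cdot 0\right) \left(-27\right) 5 = \left(-9 + 0\right) \left(-27\right) 5 = \left(-9\right) \left(-27\right) 5 = 243 \cdot 5 = 1215$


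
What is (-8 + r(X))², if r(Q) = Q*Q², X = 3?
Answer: 361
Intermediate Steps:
r(Q) = Q³
(-8 + r(X))² = (-8 + 3³)² = (-8 + 27)² = 19² = 361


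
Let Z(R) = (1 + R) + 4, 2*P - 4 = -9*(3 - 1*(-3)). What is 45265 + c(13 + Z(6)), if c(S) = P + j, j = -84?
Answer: 45156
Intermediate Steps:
P = -25 (P = 2 + (-9*(3 - 1*(-3)))/2 = 2 + (-9*(3 + 3))/2 = 2 + (-9*6)/2 = 2 + (½)*(-54) = 2 - 27 = -25)
Z(R) = 5 + R
c(S) = -109 (c(S) = -25 - 84 = -109)
45265 + c(13 + Z(6)) = 45265 - 109 = 45156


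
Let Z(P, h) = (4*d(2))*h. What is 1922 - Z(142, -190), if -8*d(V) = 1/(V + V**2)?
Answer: 11437/6 ≈ 1906.2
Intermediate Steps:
d(V) = -1/(8*(V + V**2))
Z(P, h) = -h/12 (Z(P, h) = (4*(-1/8/(2*(1 + 2))))*h = (4*(-1/8*1/2/3))*h = (4*(-1/8*1/2*1/3))*h = (4*(-1/48))*h = -h/12)
1922 - Z(142, -190) = 1922 - (-1)*(-190)/12 = 1922 - 1*95/6 = 1922 - 95/6 = 11437/6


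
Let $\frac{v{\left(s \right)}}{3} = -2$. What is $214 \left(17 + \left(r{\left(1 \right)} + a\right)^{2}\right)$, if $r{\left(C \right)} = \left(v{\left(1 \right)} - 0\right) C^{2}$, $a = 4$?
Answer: $4494$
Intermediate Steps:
$v{\left(s \right)} = -6$ ($v{\left(s \right)} = 3 \left(-2\right) = -6$)
$r{\left(C \right)} = - 6 C^{2}$ ($r{\left(C \right)} = \left(-6 - 0\right) C^{2} = \left(-6 + 0\right) C^{2} = - 6 C^{2}$)
$214 \left(17 + \left(r{\left(1 \right)} + a\right)^{2}\right) = 214 \left(17 + \left(- 6 \cdot 1^{2} + 4\right)^{2}\right) = 214 \left(17 + \left(\left(-6\right) 1 + 4\right)^{2}\right) = 214 \left(17 + \left(-6 + 4\right)^{2}\right) = 214 \left(17 + \left(-2\right)^{2}\right) = 214 \left(17 + 4\right) = 214 \cdot 21 = 4494$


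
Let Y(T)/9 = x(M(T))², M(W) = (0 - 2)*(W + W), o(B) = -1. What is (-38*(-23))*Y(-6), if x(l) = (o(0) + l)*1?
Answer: 4161114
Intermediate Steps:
M(W) = -4*W
x(l) = -1 + l (x(l) = (-1 + l)*1 = -1 + l)
Y(T) = 9*(-1 - 4*T)²
(-38*(-23))*Y(-6) = (-38*(-23))*(9*(1 + 4*(-6))²) = 874*(9*(1 - 24)²) = 874*(9*(-23)²) = 874*(9*529) = 874*4761 = 4161114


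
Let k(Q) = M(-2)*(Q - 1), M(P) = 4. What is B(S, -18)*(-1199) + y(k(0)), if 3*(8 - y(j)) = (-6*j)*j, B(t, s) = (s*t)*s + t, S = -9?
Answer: 3507115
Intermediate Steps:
k(Q) = -4 + 4*Q (k(Q) = 4*(Q - 1) = 4*(-1 + Q) = -4 + 4*Q)
B(t, s) = t + t*s² (B(t, s) = t*s² + t = t + t*s²)
y(j) = 8 + 2*j² (y(j) = 8 - (-6*j)*j/3 = 8 - (-2)*j² = 8 + 2*j²)
B(S, -18)*(-1199) + y(k(0)) = -9*(1 + (-18)²)*(-1199) + (8 + 2*(-4 + 4*0)²) = -9*(1 + 324)*(-1199) + (8 + 2*(-4 + 0)²) = -9*325*(-1199) + (8 + 2*(-4)²) = -2925*(-1199) + (8 + 2*16) = 3507075 + (8 + 32) = 3507075 + 40 = 3507115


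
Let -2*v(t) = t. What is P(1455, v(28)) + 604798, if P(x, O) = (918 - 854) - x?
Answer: 603407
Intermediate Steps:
v(t) = -t/2
P(x, O) = 64 - x
P(1455, v(28)) + 604798 = (64 - 1*1455) + 604798 = (64 - 1455) + 604798 = -1391 + 604798 = 603407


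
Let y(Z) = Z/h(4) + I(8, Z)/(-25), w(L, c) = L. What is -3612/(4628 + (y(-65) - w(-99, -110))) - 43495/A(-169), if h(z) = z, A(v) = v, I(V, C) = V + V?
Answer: 20425580645/79600859 ≈ 256.60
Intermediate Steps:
I(V, C) = 2*V
y(Z) = -16/25 + Z/4 (y(Z) = Z/4 + (2*8)/(-25) = Z*(¼) + 16*(-1/25) = Z/4 - 16/25 = -16/25 + Z/4)
-3612/(4628 + (y(-65) - w(-99, -110))) - 43495/A(-169) = -3612/(4628 + ((-16/25 + (¼)*(-65)) - 1*(-99))) - 43495/(-169) = -3612/(4628 + ((-16/25 - 65/4) + 99)) - 43495*(-1/169) = -3612/(4628 + (-1689/100 + 99)) + 43495/169 = -3612/(4628 + 8211/100) + 43495/169 = -3612/471011/100 + 43495/169 = -3612*100/471011 + 43495/169 = -361200/471011 + 43495/169 = 20425580645/79600859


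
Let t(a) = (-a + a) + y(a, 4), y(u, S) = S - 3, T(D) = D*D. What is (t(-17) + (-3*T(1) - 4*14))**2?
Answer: 3364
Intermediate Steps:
T(D) = D**2
y(u, S) = -3 + S
t(a) = 1 (t(a) = (-a + a) + (-3 + 4) = 0 + 1 = 1)
(t(-17) + (-3*T(1) - 4*14))**2 = (1 + (-3*1**2 - 4*14))**2 = (1 + (-3*1 - 56))**2 = (1 + (-3 - 56))**2 = (1 - 59)**2 = (-58)**2 = 3364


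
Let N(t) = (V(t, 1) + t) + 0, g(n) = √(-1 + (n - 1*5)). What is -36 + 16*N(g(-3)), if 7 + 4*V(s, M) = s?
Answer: -64 + 60*I ≈ -64.0 + 60.0*I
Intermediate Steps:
V(s, M) = -7/4 + s/4
g(n) = √(-6 + n) (g(n) = √(-1 + (n - 5)) = √(-1 + (-5 + n)) = √(-6 + n))
N(t) = -7/4 + 5*t/4 (N(t) = ((-7/4 + t/4) + t) + 0 = (-7/4 + 5*t/4) + 0 = -7/4 + 5*t/4)
-36 + 16*N(g(-3)) = -36 + 16*(-7/4 + 5*√(-6 - 3)/4) = -36 + 16*(-7/4 + 5*√(-9)/4) = -36 + 16*(-7/4 + 5*(3*I)/4) = -36 + 16*(-7/4 + 15*I/4) = -36 + (-28 + 60*I) = -64 + 60*I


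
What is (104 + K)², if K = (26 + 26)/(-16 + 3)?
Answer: 10000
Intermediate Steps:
K = -4 (K = 52/(-13) = 52*(-1/13) = -4)
(104 + K)² = (104 - 4)² = 100² = 10000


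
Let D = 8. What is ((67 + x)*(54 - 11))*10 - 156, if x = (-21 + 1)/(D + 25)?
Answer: 936982/33 ≈ 28393.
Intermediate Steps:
x = -20/33 (x = (-21 + 1)/(8 + 25) = -20/33 ≈ -0.60606)
((67 + x)*(54 - 11))*10 - 156 = ((67 - 20/33)*(54 - 11))*10 - 156 = ((2191/33)*43)*10 - 156 = (94213/33)*10 - 156 = 942130/33 - 156 = 936982/33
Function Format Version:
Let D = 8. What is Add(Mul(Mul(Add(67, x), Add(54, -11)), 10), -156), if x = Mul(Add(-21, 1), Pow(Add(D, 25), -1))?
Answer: Rational(936982, 33) ≈ 28393.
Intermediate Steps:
x = Rational(-20, 33) (x = Mul(Add(-21, 1), Pow(Add(8, 25), -1)) = Mul(-20, Pow(33, -1)) = Mul(-20, Rational(1, 33)) = Rational(-20, 33) ≈ -0.60606)
Add(Mul(Mul(Add(67, x), Add(54, -11)), 10), -156) = Add(Mul(Mul(Add(67, Rational(-20, 33)), Add(54, -11)), 10), -156) = Add(Mul(Mul(Rational(2191, 33), 43), 10), -156) = Add(Mul(Rational(94213, 33), 10), -156) = Add(Rational(942130, 33), -156) = Rational(936982, 33)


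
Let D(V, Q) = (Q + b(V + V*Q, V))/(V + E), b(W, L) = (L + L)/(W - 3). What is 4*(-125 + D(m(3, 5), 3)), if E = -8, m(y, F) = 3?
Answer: -7544/15 ≈ -502.93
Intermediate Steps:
b(W, L) = 2*L/(-3 + W) (b(W, L) = (2*L)/(-3 + W) = 2*L/(-3 + W))
D(V, Q) = (Q + 2*V/(-3 + V + Q*V))/(-8 + V) (D(V, Q) = (Q + 2*V/(-3 + (V + V*Q)))/(V - 8) = (Q + 2*V/(-3 + (V + Q*V)))/(-8 + V) = (Q + 2*V/(-3 + V + Q*V))/(-8 + V))
4*(-125 + D(m(3, 5), 3)) = 4*(-125 + (2*3 + 3*(-3 + 3*(1 + 3)))/((-8 + 3)*(-3 + 3*(1 + 3)))) = 4*(-125 + (6 + 3*(-3 + 3*4))/((-5)*(-3 + 3*4))) = 4*(-125 - (6 + 3*(-3 + 12))/(5*(-3 + 12))) = 4*(-125 - 1/5*(6 + 3*9)/9) = 4*(-125 - 1/5*1/9*(6 + 27)) = 4*(-125 - 1/5*1/9*33) = 4*(-125 - 11/15) = 4*(-1886/15) = -7544/15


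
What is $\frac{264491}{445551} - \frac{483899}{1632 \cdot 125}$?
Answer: $- \frac{17960613261}{10099156000} \approx -1.7784$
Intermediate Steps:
$\frac{264491}{445551} - \frac{483899}{1632 \cdot 125} = 264491 \cdot \frac{1}{445551} - \frac{483899}{204000} = \frac{264491}{445551} - \frac{483899}{204000} = - \frac{17960613261}{10099156000}$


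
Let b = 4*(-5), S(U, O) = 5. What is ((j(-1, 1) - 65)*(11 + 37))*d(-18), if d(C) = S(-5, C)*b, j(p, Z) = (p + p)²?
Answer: 292800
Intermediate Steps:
j(p, Z) = 4*p² (j(p, Z) = (2*p)² = 4*p²)
b = -20
d(C) = -100 (d(C) = 5*(-20) = -100)
((j(-1, 1) - 65)*(11 + 37))*d(-18) = ((4*(-1)² - 65)*(11 + 37))*(-100) = ((4*1 - 65)*48)*(-100) = ((4 - 65)*48)*(-100) = -61*48*(-100) = -2928*(-100) = 292800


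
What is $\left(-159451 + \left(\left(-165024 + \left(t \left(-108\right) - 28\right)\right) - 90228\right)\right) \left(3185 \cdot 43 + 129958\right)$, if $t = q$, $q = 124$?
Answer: $-114271594299$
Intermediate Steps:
$t = 124$
$\left(-159451 + \left(\left(-165024 + \left(t \left(-108\right) - 28\right)\right) - 90228\right)\right) \left(3185 \cdot 43 + 129958\right) = \left(-159451 + \left(\left(-165024 + \left(124 \left(-108\right) - 28\right)\right) - 90228\right)\right) \left(3185 \cdot 43 + 129958\right) = \left(-159451 - 268672\right) \left(136955 + 129958\right) = \left(-159451 - 268672\right) 266913 = \left(-428123\right) 266913 = -114271594299$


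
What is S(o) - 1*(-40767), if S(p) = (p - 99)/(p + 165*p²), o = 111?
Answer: 6906867442/169423 ≈ 40767.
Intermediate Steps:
S(p) = (-99 + p)/(p + 165*p²)
S(o) - 1*(-40767) = (-99 + 111)/(111*(1 + 165*111)) - 1*(-40767) = (1/111)*12/(1 + 18315) + 40767 = (1/111)*12/18316 + 40767 = (1/111)*(1/18316)*12 + 40767 = 1/169423 + 40767 = 6906867442/169423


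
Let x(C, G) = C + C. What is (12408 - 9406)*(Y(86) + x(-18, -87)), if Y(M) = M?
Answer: 150100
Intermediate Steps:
x(C, G) = 2*C
(12408 - 9406)*(Y(86) + x(-18, -87)) = (12408 - 9406)*(86 + 2*(-18)) = 3002*(86 - 36) = 3002*50 = 150100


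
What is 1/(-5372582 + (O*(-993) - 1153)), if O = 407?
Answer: -1/5777886 ≈ -1.7307e-7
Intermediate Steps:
1/(-5372582 + (O*(-993) - 1153)) = 1/(-5372582 + (407*(-993) - 1153)) = 1/(-5372582 + (-404151 - 1153)) = 1/(-5372582 - 405304) = 1/(-5777886) = -1/5777886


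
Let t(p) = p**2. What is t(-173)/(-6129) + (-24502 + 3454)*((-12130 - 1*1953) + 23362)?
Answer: -1197020648497/6129 ≈ -1.9530e+8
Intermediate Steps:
t(-173)/(-6129) + (-24502 + 3454)*((-12130 - 1*1953) + 23362) = (-173)**2/(-6129) + (-24502 + 3454)*((-12130 - 1*1953) + 23362) = 29929*(-1/6129) - 21048*((-12130 - 1953) + 23362) = -29929/6129 - 21048*(-14083 + 23362) = -29929/6129 - 21048*9279 = -29929/6129 - 195304392 = -1197020648497/6129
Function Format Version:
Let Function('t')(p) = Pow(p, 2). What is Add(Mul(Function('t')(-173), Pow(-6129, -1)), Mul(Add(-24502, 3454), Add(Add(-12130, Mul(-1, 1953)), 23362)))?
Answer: Rational(-1197020648497, 6129) ≈ -1.9530e+8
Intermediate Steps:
Add(Mul(Function('t')(-173), Pow(-6129, -1)), Mul(Add(-24502, 3454), Add(Add(-12130, Mul(-1, 1953)), 23362))) = Add(Mul(Pow(-173, 2), Pow(-6129, -1)), Mul(Add(-24502, 3454), Add(Add(-12130, Mul(-1, 1953)), 23362))) = Add(Mul(29929, Rational(-1, 6129)), Mul(-21048, Add(Add(-12130, -1953), 23362))) = Add(Rational(-29929, 6129), Mul(-21048, Add(-14083, 23362))) = Add(Rational(-29929, 6129), Mul(-21048, 9279)) = Add(Rational(-29929, 6129), -195304392) = Rational(-1197020648497, 6129)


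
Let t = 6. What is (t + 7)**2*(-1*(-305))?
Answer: 51545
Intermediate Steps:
(t + 7)**2*(-1*(-305)) = (6 + 7)**2*(-1*(-305)) = 13**2*305 = 169*305 = 51545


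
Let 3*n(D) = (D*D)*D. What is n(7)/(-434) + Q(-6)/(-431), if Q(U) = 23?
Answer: -25397/80166 ≈ -0.31680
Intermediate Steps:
n(D) = D**3/3 (n(D) = ((D*D)*D)/3 = (D**2*D)/3 = D**3/3)
n(7)/(-434) + Q(-6)/(-431) = ((1/3)*7**3)/(-434) + 23/(-431) = ((1/3)*343)*(-1/434) + 23*(-1/431) = (343/3)*(-1/434) - 23/431 = -49/186 - 23/431 = -25397/80166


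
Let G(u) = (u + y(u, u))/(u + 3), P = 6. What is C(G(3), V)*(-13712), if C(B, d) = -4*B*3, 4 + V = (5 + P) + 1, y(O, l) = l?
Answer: 164544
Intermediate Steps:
G(u) = 2*u/(3 + u) (G(u) = (u + u)/(u + 3) = (2*u)/(3 + u) = 2*u/(3 + u))
V = 8 (V = -4 + ((5 + 6) + 1) = -4 + (11 + 1) = -4 + 12 = 8)
C(B, d) = -12*B
C(G(3), V)*(-13712) = -24*3/(3 + 3)*(-13712) = -24*3/6*(-13712) = -12*1*(-13712) = -12*(-13712) = 164544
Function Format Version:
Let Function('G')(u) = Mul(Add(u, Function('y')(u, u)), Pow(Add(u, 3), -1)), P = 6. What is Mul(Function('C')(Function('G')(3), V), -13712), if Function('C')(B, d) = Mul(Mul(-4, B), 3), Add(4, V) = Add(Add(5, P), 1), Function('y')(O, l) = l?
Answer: 164544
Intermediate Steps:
Function('G')(u) = Mul(2, u, Pow(Add(3, u), -1)) (Function('G')(u) = Mul(Add(u, u), Pow(Add(u, 3), -1)) = Mul(Mul(2, u), Pow(Add(3, u), -1)) = Mul(2, u, Pow(Add(3, u), -1)))
V = 8 (V = Add(-4, Add(Add(5, 6), 1)) = Add(-4, Add(11, 1)) = Add(-4, 12) = 8)
Function('C')(B, d) = Mul(-12, B)
Mul(Function('C')(Function('G')(3), V), -13712) = Mul(Mul(-12, Mul(2, 3, Pow(Add(3, 3), -1))), -13712) = Mul(Mul(-12, Mul(2, 3, Pow(6, -1))), -13712) = Mul(Mul(-12, Mul(2, 3, Rational(1, 6))), -13712) = Mul(Mul(-12, 1), -13712) = Mul(-12, -13712) = 164544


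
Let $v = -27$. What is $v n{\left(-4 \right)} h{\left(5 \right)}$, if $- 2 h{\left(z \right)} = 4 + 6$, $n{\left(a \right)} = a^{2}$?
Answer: $2160$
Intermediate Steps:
$h{\left(z \right)} = -5$ ($h{\left(z \right)} = - \frac{4 + 6}{2} = \left(- \frac{1}{2}\right) 10 = -5$)
$v n{\left(-4 \right)} h{\left(5 \right)} = - 27 \left(-4\right)^{2} \left(-5\right) = \left(-27\right) 16 \left(-5\right) = \left(-432\right) \left(-5\right) = 2160$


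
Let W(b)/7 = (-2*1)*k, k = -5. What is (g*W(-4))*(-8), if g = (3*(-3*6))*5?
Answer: 151200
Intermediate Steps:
W(b) = 70 (W(b) = 7*(-2*1*(-5)) = 7*(-2*(-5)) = 7*10 = 70)
g = -270 (g = (3*(-18))*5 = -54*5 = -270)
(g*W(-4))*(-8) = -270*70*(-8) = -18900*(-8) = 151200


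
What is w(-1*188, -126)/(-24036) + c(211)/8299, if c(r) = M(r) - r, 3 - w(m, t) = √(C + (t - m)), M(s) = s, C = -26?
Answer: 1/8012 ≈ 0.00012481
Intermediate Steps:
w(m, t) = 3 - √(-26 + t - m) (w(m, t) = 3 - √(-26 + (t - m)) = 3 - √(-26 + t - m))
c(r) = 0 (c(r) = r - r = 0)
w(-1*188, -126)/(-24036) + c(211)/8299 = (3 - √(-26 - 126 - (-1)*188))/(-24036) + 0/8299 = (3 - √(-26 - 126 - 1*(-188)))*(-1/24036) + 0*(1/8299) = (3 - √(-26 - 126 + 188))*(-1/24036) + 0 = (3 - √36)*(-1/24036) + 0 = (3 - 1*6)*(-1/24036) + 0 = (3 - 6)*(-1/24036) + 0 = -3*(-1/24036) + 0 = 1/8012 + 0 = 1/8012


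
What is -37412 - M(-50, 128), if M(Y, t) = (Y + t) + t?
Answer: -37618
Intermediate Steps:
M(Y, t) = Y + 2*t
-37412 - M(-50, 128) = -37412 - (-50 + 2*128) = -37412 - (-50 + 256) = -37412 - 1*206 = -37412 - 206 = -37618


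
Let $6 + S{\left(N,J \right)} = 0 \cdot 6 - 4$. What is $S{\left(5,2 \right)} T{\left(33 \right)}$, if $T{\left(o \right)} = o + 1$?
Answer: $-340$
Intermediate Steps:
$T{\left(o \right)} = 1 + o$
$S{\left(N,J \right)} = -10$ ($S{\left(N,J \right)} = -6 + \left(0 \cdot 6 - 4\right) = -6 + \left(0 - 4\right) = -6 - 4 = -10$)
$S{\left(5,2 \right)} T{\left(33 \right)} = - 10 \left(1 + 33\right) = \left(-10\right) 34 = -340$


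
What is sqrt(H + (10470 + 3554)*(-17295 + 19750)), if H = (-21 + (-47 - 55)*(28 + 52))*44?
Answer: 2*sqrt(8517239) ≈ 5836.9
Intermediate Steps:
H = -359964 (H = (-21 - 102*80)*44 = (-21 - 8160)*44 = -8181*44 = -359964)
sqrt(H + (10470 + 3554)*(-17295 + 19750)) = sqrt(-359964 + (10470 + 3554)*(-17295 + 19750)) = sqrt(-359964 + 14024*2455) = sqrt(-359964 + 34428920) = sqrt(34068956) = 2*sqrt(8517239)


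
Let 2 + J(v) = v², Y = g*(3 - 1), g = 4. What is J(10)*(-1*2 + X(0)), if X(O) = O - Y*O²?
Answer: -196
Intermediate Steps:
Y = 8 (Y = 4*(3 - 1) = 4*2 = 8)
J(v) = -2 + v²
X(O) = O - 8*O²
J(10)*(-1*2 + X(0)) = (-2 + 10²)*(-1*2 + 0*(1 - 8*0)) = (-2 + 100)*(-2 + 0*(1 + 0)) = 98*(-2 + 0*1) = 98*(-2 + 0) = 98*(-2) = -196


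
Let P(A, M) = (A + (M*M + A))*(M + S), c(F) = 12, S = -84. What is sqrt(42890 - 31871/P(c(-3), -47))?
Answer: 3*sqrt(9895610703)/1441 ≈ 207.10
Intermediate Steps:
P(A, M) = (-84 + M)*(M**2 + 2*A) (P(A, M) = (A + (M*M + A))*(M - 84) = (A + (M**2 + A))*(-84 + M) = (A + (A + M**2))*(-84 + M) = (M**2 + 2*A)*(-84 + M) = (-84 + M)*(M**2 + 2*A))
sqrt(42890 - 31871/P(c(-3), -47)) = sqrt(42890 - 31871/((-47)**3 - 168*12 - 84*(-47)**2 + 2*12*(-47))) = sqrt(42890 - 31871/(-103823 - 2016 - 84*2209 - 1128)) = sqrt(42890 - 31871/(-103823 - 2016 - 185556 - 1128)) = sqrt(42890 - 31871/(-292523)) = sqrt(42890 - 31871*(-1/292523)) = sqrt(42890 + 157/1441) = sqrt(61804647/1441) = 3*sqrt(9895610703)/1441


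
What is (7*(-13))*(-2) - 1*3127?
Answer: -2945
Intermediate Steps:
(7*(-13))*(-2) - 1*3127 = -91*(-2) - 3127 = 182 - 3127 = -2945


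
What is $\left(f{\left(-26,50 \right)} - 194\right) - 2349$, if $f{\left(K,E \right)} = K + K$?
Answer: $-2595$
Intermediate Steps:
$f{\left(K,E \right)} = 2 K$
$\left(f{\left(-26,50 \right)} - 194\right) - 2349 = \left(2 \left(-26\right) - 194\right) - 2349 = \left(-52 - 194\right) - 2349 = -246 - 2349 = -2595$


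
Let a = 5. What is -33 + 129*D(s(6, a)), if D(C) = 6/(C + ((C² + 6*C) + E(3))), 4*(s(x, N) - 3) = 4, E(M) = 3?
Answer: -777/47 ≈ -16.532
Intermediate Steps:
s(x, N) = 4 (s(x, N) = 3 + (¼)*4 = 3 + 1 = 4)
D(C) = 6/(3 + C² + 7*C) (D(C) = 6/(C + ((C² + 6*C) + 3)) = 6/(C + (3 + C² + 6*C)) = 6/(3 + C² + 7*C))
-33 + 129*D(s(6, a)) = -33 + 129*(6/(3 + 4² + 7*4)) = -33 + 129*(6/(3 + 16 + 28)) = -33 + 129*(6/47) = -33 + 774/47 = -777/47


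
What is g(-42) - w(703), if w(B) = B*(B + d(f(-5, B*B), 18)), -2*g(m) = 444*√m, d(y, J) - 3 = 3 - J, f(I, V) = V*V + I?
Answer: -485773 - 222*I*√42 ≈ -4.8577e+5 - 1438.7*I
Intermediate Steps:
f(I, V) = I + V² (f(I, V) = V² + I = I + V²)
d(y, J) = 6 - J (d(y, J) = 3 + (3 - J) = 6 - J)
g(m) = -222*√m
w(B) = B*(-12 + B) (w(B) = B*(B + (6 - 1*18)) = B*(B + (6 - 18)) = B*(B - 12) = B*(-12 + B))
g(-42) - w(703) = -222*I*√42 - 703*(-12 + 703) = -222*I*√42 - 703*691 = -222*I*√42 - 1*485773 = -222*I*√42 - 485773 = -485773 - 222*I*√42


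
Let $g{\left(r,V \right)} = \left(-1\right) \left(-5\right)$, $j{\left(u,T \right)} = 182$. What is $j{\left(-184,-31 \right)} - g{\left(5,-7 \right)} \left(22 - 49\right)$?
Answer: $317$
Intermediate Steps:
$g{\left(r,V \right)} = 5$
$j{\left(-184,-31 \right)} - g{\left(5,-7 \right)} \left(22 - 49\right) = 182 - 5 \left(22 - 49\right) = 182 - 5 \left(-27\right) = 182 - -135 = 182 + 135 = 317$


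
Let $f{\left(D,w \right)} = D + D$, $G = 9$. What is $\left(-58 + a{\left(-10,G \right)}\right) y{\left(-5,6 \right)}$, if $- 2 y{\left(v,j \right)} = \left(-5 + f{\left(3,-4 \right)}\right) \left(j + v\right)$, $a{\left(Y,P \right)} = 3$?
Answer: $\frac{55}{2} \approx 27.5$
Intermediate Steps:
$f{\left(D,w \right)} = 2 D$
$y{\left(v,j \right)} = - \frac{j}{2} - \frac{v}{2}$ ($y{\left(v,j \right)} = - \frac{\left(-5 + 2 \cdot 3\right) \left(j + v\right)}{2} = - \frac{\left(-5 + 6\right) \left(j + v\right)}{2} = - \frac{1 \left(j + v\right)}{2} = - \frac{j + v}{2} = - \frac{j}{2} - \frac{v}{2}$)
$\left(-58 + a{\left(-10,G \right)}\right) y{\left(-5,6 \right)} = \left(-58 + 3\right) \left(\left(- \frac{1}{2}\right) 6 - - \frac{5}{2}\right) = - 55 \left(-3 + \frac{5}{2}\right) = \left(-55\right) \left(- \frac{1}{2}\right) = \frac{55}{2}$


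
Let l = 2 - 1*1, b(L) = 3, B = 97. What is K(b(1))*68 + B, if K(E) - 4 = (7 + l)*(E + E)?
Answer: 3633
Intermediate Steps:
l = 1 (l = 2 - 1 = 1)
K(E) = 4 + 16*E (K(E) = 4 + (7 + 1)*(E + E) = 4 + 8*(2*E) = 4 + 16*E)
K(b(1))*68 + B = (4 + 16*3)*68 + 97 = (4 + 48)*68 + 97 = 52*68 + 97 = 3536 + 97 = 3633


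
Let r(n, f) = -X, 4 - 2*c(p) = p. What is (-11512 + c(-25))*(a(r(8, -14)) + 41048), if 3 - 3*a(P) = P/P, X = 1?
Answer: -471957045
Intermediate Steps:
c(p) = 2 - p/2
r(n, f) = -1 (r(n, f) = -1*1 = -1)
a(P) = 2/3 (a(P) = 1 - P/(3*P) = 1 - 1/3*1 = 1 - 1/3 = 2/3)
(-11512 + c(-25))*(a(r(8, -14)) + 41048) = (-11512 + (2 - 1/2*(-25)))*(2/3 + 41048) = (-11512 + (2 + 25/2))*(123146/3) = (-11512 + 29/2)*(123146/3) = -22995/2*123146/3 = -471957045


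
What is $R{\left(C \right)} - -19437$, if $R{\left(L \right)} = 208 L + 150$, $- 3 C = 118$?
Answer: $\frac{34217}{3} \approx 11406.0$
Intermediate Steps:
$C = - \frac{118}{3}$ ($C = \left(- \frac{1}{3}\right) 118 = - \frac{118}{3} \approx -39.333$)
$R{\left(L \right)} = 150 + 208 L$
$R{\left(C \right)} - -19437 = \left(150 + 208 \left(- \frac{118}{3}\right)\right) - -19437 = \left(150 - \frac{24544}{3}\right) + 19437 = - \frac{24094}{3} + 19437 = \frac{34217}{3}$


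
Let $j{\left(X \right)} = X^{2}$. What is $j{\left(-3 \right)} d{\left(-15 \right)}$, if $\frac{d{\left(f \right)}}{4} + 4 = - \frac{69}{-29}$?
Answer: $- \frac{1692}{29} \approx -58.345$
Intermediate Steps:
$d{\left(f \right)} = - \frac{188}{29}$ ($d{\left(f \right)} = -16 + 4 \left(- \frac{69}{-29}\right) = -16 + 4 \left(\left(-69\right) \left(- \frac{1}{29}\right)\right) = -16 + 4 \cdot \frac{69}{29} = -16 + \frac{276}{29} = - \frac{188}{29}$)
$j{\left(-3 \right)} d{\left(-15 \right)} = \left(-3\right)^{2} \left(- \frac{188}{29}\right) = 9 \left(- \frac{188}{29}\right) = - \frac{1692}{29}$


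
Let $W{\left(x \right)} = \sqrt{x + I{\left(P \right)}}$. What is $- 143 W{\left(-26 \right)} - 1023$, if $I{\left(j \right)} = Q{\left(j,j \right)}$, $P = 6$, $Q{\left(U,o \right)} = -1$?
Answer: $-1023 - 429 i \sqrt{3} \approx -1023.0 - 743.05 i$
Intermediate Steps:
$I{\left(j \right)} = -1$
$W{\left(x \right)} = \sqrt{-1 + x}$ ($W{\left(x \right)} = \sqrt{x - 1} = \sqrt{-1 + x}$)
$- 143 W{\left(-26 \right)} - 1023 = - 143 \sqrt{-1 - 26} - 1023 = - 143 \sqrt{-27} - 1023 = - 143 \cdot 3 i \sqrt{3} - 1023 = - 429 i \sqrt{3} - 1023 = -1023 - 429 i \sqrt{3}$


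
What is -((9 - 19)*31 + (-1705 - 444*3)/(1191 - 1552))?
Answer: 108873/361 ≈ 301.59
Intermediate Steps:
-((9 - 19)*31 + (-1705 - 444*3)/(1191 - 1552)) = -(-10*31 + (-1705 - 1332)/(-361)) = -(-310 - 3037*(-1/361)) = -(-310 + 3037/361) = -1*(-108873/361) = 108873/361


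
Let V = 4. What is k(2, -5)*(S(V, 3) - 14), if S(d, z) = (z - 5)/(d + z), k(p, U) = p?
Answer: -200/7 ≈ -28.571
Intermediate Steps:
S(d, z) = (-5 + z)/(d + z)
k(2, -5)*(S(V, 3) - 14) = 2*((-5 + 3)/(4 + 3) - 14) = 2*(-2/7 - 14) = 2*(-100/7) = -200/7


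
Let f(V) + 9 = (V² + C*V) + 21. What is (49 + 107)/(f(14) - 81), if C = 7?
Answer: 52/75 ≈ 0.69333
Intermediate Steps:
f(V) = 12 + V² + 7*V (f(V) = -9 + ((V² + 7*V) + 21) = -9 + (21 + V² + 7*V) = 12 + V² + 7*V)
(49 + 107)/(f(14) - 81) = (49 + 107)/((12 + 14² + 7*14) - 81) = 156/((12 + 196 + 98) - 81) = 156/(306 - 81) = 156/225 = 156*(1/225) = 52/75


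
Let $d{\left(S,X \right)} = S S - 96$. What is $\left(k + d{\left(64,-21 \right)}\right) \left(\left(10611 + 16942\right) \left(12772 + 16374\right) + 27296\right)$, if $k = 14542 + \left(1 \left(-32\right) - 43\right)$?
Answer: $14830608256878$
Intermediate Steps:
$d{\left(S,X \right)} = -96 + S^{2}$ ($d{\left(S,X \right)} = S^{2} - 96 = -96 + S^{2}$)
$k = 14467$ ($k = 14542 - 75 = 14467$)
$\left(k + d{\left(64,-21 \right)}\right) \left(\left(10611 + 16942\right) \left(12772 + 16374\right) + 27296\right) = \left(14467 - \left(96 - 64^{2}\right)\right) \left(\left(10611 + 16942\right) \left(12772 + 16374\right) + 27296\right) = \left(14467 + \left(-96 + 4096\right)\right) \left(27553 \cdot 29146 + 27296\right) = \left(14467 + 4000\right) \left(803059738 + 27296\right) = 18467 \cdot 803087034 = 14830608256878$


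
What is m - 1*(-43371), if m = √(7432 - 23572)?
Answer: 43371 + 2*I*√4035 ≈ 43371.0 + 127.04*I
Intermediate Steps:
m = 2*I*√4035 (m = √(-16140) = 2*I*√4035 ≈ 127.04*I)
m - 1*(-43371) = 2*I*√4035 - 1*(-43371) = 2*I*√4035 + 43371 = 43371 + 2*I*√4035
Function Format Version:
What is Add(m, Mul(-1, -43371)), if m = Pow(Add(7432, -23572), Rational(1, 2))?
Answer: Add(43371, Mul(2, I, Pow(4035, Rational(1, 2)))) ≈ Add(43371., Mul(127.04, I))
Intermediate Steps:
m = Mul(2, I, Pow(4035, Rational(1, 2))) (m = Pow(-16140, Rational(1, 2)) = Mul(2, I, Pow(4035, Rational(1, 2))) ≈ Mul(127.04, I))
Add(m, Mul(-1, -43371)) = Add(Mul(2, I, Pow(4035, Rational(1, 2))), Mul(-1, -43371)) = Add(Mul(2, I, Pow(4035, Rational(1, 2))), 43371) = Add(43371, Mul(2, I, Pow(4035, Rational(1, 2))))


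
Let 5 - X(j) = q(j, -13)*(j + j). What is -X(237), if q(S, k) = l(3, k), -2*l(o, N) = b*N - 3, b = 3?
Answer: 9949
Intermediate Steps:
l(o, N) = 3/2 - 3*N/2 (l(o, N) = -(3*N - 3)/2 = -(-3 + 3*N)/2 = 3/2 - 3*N/2)
q(S, k) = 3/2 - 3*k/2
X(j) = 5 - 42*j (X(j) = 5 - (3/2 - 3/2*(-13))*(j + j) = 5 - (3/2 + 39/2)*2*j = 5 - 21*2*j = 5 - 42*j)
-X(237) = -(5 - 42*237) = -(5 - 9954) = -1*(-9949) = 9949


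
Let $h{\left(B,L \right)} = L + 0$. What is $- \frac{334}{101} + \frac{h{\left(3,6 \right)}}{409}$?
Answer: $- \frac{136000}{41309} \approx -3.2923$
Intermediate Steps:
$h{\left(B,L \right)} = L$
$- \frac{334}{101} + \frac{h{\left(3,6 \right)}}{409} = - \frac{334}{101} + \frac{6}{409} = - \frac{136000}{41309}$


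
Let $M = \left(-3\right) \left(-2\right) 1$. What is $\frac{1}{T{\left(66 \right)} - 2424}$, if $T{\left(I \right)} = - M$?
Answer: $- \frac{1}{2430} \approx -0.00041152$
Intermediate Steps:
$M = 6$ ($M = 6 \cdot 1 = 6$)
$T{\left(I \right)} = -6$ ($T{\left(I \right)} = \left(-1\right) 6 = -6$)
$\frac{1}{T{\left(66 \right)} - 2424} = \frac{1}{-6 - 2424} = \frac{1}{-2430} = - \frac{1}{2430}$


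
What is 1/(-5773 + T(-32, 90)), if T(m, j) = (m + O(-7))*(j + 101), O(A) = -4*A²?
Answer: -1/49321 ≈ -2.0275e-5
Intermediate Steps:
T(m, j) = (-196 + m)*(101 + j) (T(m, j) = (m - 4*(-7)²)*(j + 101) = (m - 4*49)*(101 + j) = (m - 196)*(101 + j) = (-196 + m)*(101 + j))
1/(-5773 + T(-32, 90)) = 1/(-5773 + (-19796 - 196*90 + 101*(-32) + 90*(-32))) = 1/(-5773 + (-19796 - 17640 - 3232 - 2880)) = 1/(-5773 - 43548) = 1/(-49321) = -1/49321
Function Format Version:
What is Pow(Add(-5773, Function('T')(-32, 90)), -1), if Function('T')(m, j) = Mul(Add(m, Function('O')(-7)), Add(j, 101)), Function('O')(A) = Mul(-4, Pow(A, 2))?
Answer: Rational(-1, 49321) ≈ -2.0275e-5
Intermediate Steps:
Function('T')(m, j) = Mul(Add(-196, m), Add(101, j)) (Function('T')(m, j) = Mul(Add(m, Mul(-4, Pow(-7, 2))), Add(j, 101)) = Mul(Add(m, Mul(-4, 49)), Add(101, j)) = Mul(Add(m, -196), Add(101, j)) = Mul(Add(-196, m), Add(101, j)))
Pow(Add(-5773, Function('T')(-32, 90)), -1) = Pow(Add(-5773, Add(-19796, Mul(-196, 90), Mul(101, -32), Mul(90, -32))), -1) = Pow(Add(-5773, Add(-19796, -17640, -3232, -2880)), -1) = Pow(Add(-5773, -43548), -1) = Pow(-49321, -1) = Rational(-1, 49321)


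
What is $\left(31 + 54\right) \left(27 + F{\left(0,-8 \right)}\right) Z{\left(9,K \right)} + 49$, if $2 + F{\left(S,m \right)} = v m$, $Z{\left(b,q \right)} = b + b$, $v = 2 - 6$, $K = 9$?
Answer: $87259$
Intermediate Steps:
$v = -4$ ($v = 2 - 6 = -4$)
$Z{\left(b,q \right)} = 2 b$
$F{\left(S,m \right)} = -2 - 4 m$
$\left(31 + 54\right) \left(27 + F{\left(0,-8 \right)}\right) Z{\left(9,K \right)} + 49 = \left(31 + 54\right) \left(27 - -30\right) 2 \cdot 9 + 49 = 85 \left(27 + \left(-2 + 32\right)\right) 18 + 49 = 85 \left(27 + 30\right) 18 + 49 = 85 \cdot 57 \cdot 18 + 49 = 4845 \cdot 18 + 49 = 87210 + 49 = 87259$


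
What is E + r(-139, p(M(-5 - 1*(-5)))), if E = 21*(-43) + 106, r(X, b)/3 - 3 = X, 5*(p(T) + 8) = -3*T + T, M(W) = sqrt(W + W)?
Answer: -1205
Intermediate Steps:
M(W) = sqrt(2)*sqrt(W) (M(W) = sqrt(2*W) = sqrt(2)*sqrt(W))
p(T) = -8 - 2*T/5 (p(T) = -8 + (-3*T + T)/5 = -8 + (-2*T)/5 = -8 - 2*T/5)
r(X, b) = 9 + 3*X
E = -797 (E = -903 + 106 = -797)
E + r(-139, p(M(-5 - 1*(-5)))) = -797 + (9 + 3*(-139)) = -797 + (9 - 417) = -797 - 408 = -1205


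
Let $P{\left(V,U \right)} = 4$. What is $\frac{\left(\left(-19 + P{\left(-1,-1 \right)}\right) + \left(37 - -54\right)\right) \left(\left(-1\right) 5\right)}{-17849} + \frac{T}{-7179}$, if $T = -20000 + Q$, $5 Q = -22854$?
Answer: $\frac{2206461146}{640689855} \approx 3.4439$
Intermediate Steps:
$Q = - \frac{22854}{5}$ ($Q = \frac{1}{5} \left(-22854\right) = - \frac{22854}{5} \approx -4570.8$)
$T = - \frac{122854}{5}$ ($T = -20000 - \frac{22854}{5} = - \frac{122854}{5} \approx -24571.0$)
$\frac{\left(\left(-19 + P{\left(-1,-1 \right)}\right) + \left(37 - -54\right)\right) \left(\left(-1\right) 5\right)}{-17849} + \frac{T}{-7179} = \frac{\left(\left(-19 + 4\right) + \left(37 - -54\right)\right) \left(\left(-1\right) 5\right)}{-17849} - \frac{122854}{5 \left(-7179\right)} = \left(-15 + \left(37 + 54\right)\right) \left(-5\right) \left(- \frac{1}{17849}\right) - - \frac{122854}{35895} = \left(-15 + 91\right) \left(-5\right) \left(- \frac{1}{17849}\right) + \frac{122854}{35895} = 76 \left(-5\right) \left(- \frac{1}{17849}\right) + \frac{122854}{35895} = \left(-380\right) \left(- \frac{1}{17849}\right) + \frac{122854}{35895} = \frac{380}{17849} + \frac{122854}{35895} = \frac{2206461146}{640689855}$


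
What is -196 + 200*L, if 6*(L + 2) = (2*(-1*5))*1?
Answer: -2788/3 ≈ -929.33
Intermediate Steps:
L = -11/3 (L = -2 + ((2*(-1*5))*1)/6 = -2 + ((2*(-5))*1)/6 = -2 + (-10*1)/6 = -2 + (⅙)*(-10) = -2 - 5/3 = -11/3 ≈ -3.6667)
-196 + 200*L = -196 + 200*(-11/3) = -196 - 2200/3 = -2788/3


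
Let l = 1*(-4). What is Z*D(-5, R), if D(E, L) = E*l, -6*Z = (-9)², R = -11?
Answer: -270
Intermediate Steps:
l = -4
Z = -27/2 (Z = -⅙*(-9)² = -⅙*81 = -27/2 ≈ -13.500)
D(E, L) = -4*E (D(E, L) = E*(-4) = -4*E)
Z*D(-5, R) = -(-54)*(-5) = -27/2*20 = -270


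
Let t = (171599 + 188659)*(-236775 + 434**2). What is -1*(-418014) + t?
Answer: -17442914088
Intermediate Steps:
t = -17443332102 (t = 360258*(-236775 + 188356) = 360258*(-48419) = -17443332102)
-1*(-418014) + t = -1*(-418014) - 17443332102 = 418014 - 17443332102 = -17442914088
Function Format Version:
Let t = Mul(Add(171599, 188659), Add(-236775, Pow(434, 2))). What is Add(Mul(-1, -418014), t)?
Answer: -17442914088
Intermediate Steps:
t = -17443332102 (t = Mul(360258, Add(-236775, 188356)) = Mul(360258, -48419) = -17443332102)
Add(Mul(-1, -418014), t) = Add(Mul(-1, -418014), -17443332102) = Add(418014, -17443332102) = -17442914088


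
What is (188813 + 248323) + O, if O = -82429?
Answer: 354707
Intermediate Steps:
(188813 + 248323) + O = (188813 + 248323) - 82429 = 437136 - 82429 = 354707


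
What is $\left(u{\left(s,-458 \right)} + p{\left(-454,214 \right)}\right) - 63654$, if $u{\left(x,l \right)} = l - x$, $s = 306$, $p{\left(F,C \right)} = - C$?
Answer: $-64632$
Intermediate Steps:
$\left(u{\left(s,-458 \right)} + p{\left(-454,214 \right)}\right) - 63654 = \left(\left(-458 - 306\right) - 214\right) - 63654 = \left(-764 - 214\right) - 63654 = -978 - 63654 = -64632$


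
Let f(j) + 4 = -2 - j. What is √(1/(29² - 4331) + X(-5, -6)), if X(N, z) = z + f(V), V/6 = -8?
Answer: √438480110/3490 ≈ 6.0000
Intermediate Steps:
V = -48 (V = 6*(-8) = -48)
f(j) = -6 - j (f(j) = -4 + (-2 - j) = -6 - j)
X(N, z) = 42 + z (X(N, z) = z + (-6 - 1*(-48)) = z + (-6 + 48) = z + 42 = 42 + z)
√(1/(29² - 4331) + X(-5, -6)) = √(1/(29² - 4331) + (42 - 6)) = √(1/(841 - 4331) + 36) = √(1/(-3490) + 36) = √(-1/3490 + 36) = √(125639/3490) = √438480110/3490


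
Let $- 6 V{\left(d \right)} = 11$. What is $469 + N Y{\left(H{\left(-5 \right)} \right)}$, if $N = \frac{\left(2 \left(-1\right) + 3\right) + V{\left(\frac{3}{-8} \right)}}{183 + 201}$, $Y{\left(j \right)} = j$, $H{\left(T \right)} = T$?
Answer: $\frac{1080601}{2304} \approx 469.01$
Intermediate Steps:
$V{\left(d \right)} = - \frac{11}{6}$ ($V{\left(d \right)} = \left(- \frac{1}{6}\right) 11 = - \frac{11}{6}$)
$N = - \frac{5}{2304}$ ($N = \frac{\left(2 \left(-1\right) + 3\right) - \frac{11}{6}}{183 + 201} = \frac{\left(-2 + 3\right) - \frac{11}{6}}{384} = \left(1 - \frac{11}{6}\right) \frac{1}{384} = \left(- \frac{5}{6}\right) \frac{1}{384} = - \frac{5}{2304} \approx -0.0021701$)
$469 + N Y{\left(H{\left(-5 \right)} \right)} = 469 - - \frac{25}{2304} = 469 + \frac{25}{2304} = \frac{1080601}{2304}$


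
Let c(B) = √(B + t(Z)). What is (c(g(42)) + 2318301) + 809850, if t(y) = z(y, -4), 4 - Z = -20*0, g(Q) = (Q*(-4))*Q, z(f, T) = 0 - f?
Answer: 3128151 + 2*I*√1765 ≈ 3.1282e+6 + 84.024*I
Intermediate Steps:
z(f, T) = -f
g(Q) = -4*Q² (g(Q) = (-4*Q)*Q = -4*Q²)
Z = 4 (Z = 4 - (-4)*5*0 = 4 - (-4)*0 = 4 - 1*0 = 4 + 0 = 4)
t(y) = -y
c(B) = √(-4 + B) (c(B) = √(B - 1*4) = √(B - 4) = √(-4 + B))
(c(g(42)) + 2318301) + 809850 = (√(-4 - 4*42²) + 2318301) + 809850 = (√(-4 - 4*1764) + 2318301) + 809850 = (√(-4 - 7056) + 2318301) + 809850 = (√(-7060) + 2318301) + 809850 = (2*I*√1765 + 2318301) + 809850 = (2318301 + 2*I*√1765) + 809850 = 3128151 + 2*I*√1765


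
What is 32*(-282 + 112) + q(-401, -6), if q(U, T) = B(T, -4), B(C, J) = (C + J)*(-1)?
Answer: -5430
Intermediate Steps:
B(C, J) = -C - J
q(U, T) = 4 - T (q(U, T) = -T - 1*(-4) = -T + 4 = 4 - T)
32*(-282 + 112) + q(-401, -6) = 32*(-282 + 112) + (4 - 1*(-6)) = 32*(-170) + (4 + 6) = -5440 + 10 = -5430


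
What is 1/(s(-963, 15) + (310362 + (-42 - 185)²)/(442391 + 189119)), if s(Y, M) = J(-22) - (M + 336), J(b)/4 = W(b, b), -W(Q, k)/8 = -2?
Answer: -631510/180881479 ≈ -0.0034913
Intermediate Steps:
W(Q, k) = 16 (W(Q, k) = -8*(-2) = 16)
J(b) = 64 (J(b) = 4*16 = 64)
s(Y, M) = -272 - M (s(Y, M) = 64 - (M + 336) = 64 - (336 + M) = 64 + (-336 - M) = -272 - M)
1/(s(-963, 15) + (310362 + (-42 - 185)²)/(442391 + 189119)) = 1/((-272 - 1*15) + (310362 + (-42 - 185)²)/(442391 + 189119)) = 1/((-272 - 15) + (310362 + (-227)²)/631510) = 1/(-287 + (310362 + 51529)*(1/631510)) = 1/(-287 + 361891*(1/631510)) = 1/(-287 + 361891/631510) = 1/(-180881479/631510) = -631510/180881479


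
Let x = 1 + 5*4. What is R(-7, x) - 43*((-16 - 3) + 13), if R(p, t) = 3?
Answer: 261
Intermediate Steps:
x = 21 (x = 1 + 20 = 21)
R(-7, x) - 43*((-16 - 3) + 13) = 3 - 43*((-16 - 3) + 13) = 3 - 43*(-19 + 13) = 3 - 43*(-6) = 3 + 258 = 261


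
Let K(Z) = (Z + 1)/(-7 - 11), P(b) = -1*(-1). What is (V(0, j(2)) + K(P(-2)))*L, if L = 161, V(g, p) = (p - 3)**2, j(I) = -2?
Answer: 36064/9 ≈ 4007.1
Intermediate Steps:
P(b) = 1
V(g, p) = (-3 + p)**2
K(Z) = -1/18 - Z/18 (K(Z) = (1 + Z)/(-18) = (1 + Z)*(-1/18) = -1/18 - Z/18)
(V(0, j(2)) + K(P(-2)))*L = ((-3 - 2)**2 + (-1/18 - 1/18*1))*161 = ((-5)**2 + (-1/18 - 1/18))*161 = (25 - 1/9)*161 = (224/9)*161 = 36064/9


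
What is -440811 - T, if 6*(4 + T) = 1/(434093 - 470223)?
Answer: -95558141459/216780 ≈ -4.4081e+5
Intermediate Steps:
T = -867121/216780 (T = -4 + 1/(6*(434093 - 470223)) = -4 + (1/6)/(-36130) = -4 + (1/6)*(-1/36130) = -4 - 1/216780 = -867121/216780 ≈ -4.0000)
-440811 - T = -440811 - 1*(-867121/216780) = -440811 + 867121/216780 = -95558141459/216780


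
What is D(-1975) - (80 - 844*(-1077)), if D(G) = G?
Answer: -911043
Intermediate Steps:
D(-1975) - (80 - 844*(-1077)) = -1975 - (80 - 844*(-1077)) = -1975 - (80 + 908988) = -1975 - 1*909068 = -1975 - 909068 = -911043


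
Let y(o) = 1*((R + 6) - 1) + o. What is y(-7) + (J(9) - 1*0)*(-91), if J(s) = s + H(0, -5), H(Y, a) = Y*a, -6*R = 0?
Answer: -821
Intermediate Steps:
R = 0 (R = -⅙*0 = 0)
y(o) = 5 + o (y(o) = 1*((0 + 6) - 1) + o = 1*(6 - 1) + o = 1*5 + o = 5 + o)
J(s) = s (J(s) = s + 0*(-5) = s + 0 = s)
y(-7) + (J(9) - 1*0)*(-91) = (5 - 7) + (9 - 1*0)*(-91) = -2 + (9 + 0)*(-91) = -2 + 9*(-91) = -2 - 819 = -821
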